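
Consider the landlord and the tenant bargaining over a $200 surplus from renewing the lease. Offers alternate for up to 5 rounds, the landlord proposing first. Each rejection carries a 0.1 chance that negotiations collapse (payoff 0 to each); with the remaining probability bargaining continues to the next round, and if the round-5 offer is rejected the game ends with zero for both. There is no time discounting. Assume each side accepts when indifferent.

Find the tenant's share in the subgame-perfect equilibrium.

By backward induction:
Round 5 (the landlord proposes): rejection yields 0 for the tenant; the landlord offers 0 and keeps 200.
Round 4 (the tenant proposes): rejecting gives the landlord an expected 0.9 × 200 = 180, so the tenant offers 180, keeping 20.
Round 3 (the landlord proposes): rejecting gives the tenant an expected 0.9 × 20 = 18, so the landlord offers 18, keeping 182.
Round 2 (the tenant proposes): rejecting gives the landlord an expected 0.9 × 182 = 163.8. The tenant offers 163.8 and keeps 200 − 163.8 = 36.2.
Round 1 (the landlord proposes): rejecting gives the tenant an expected 0.9 × 36.2 = 32.58. The landlord offers 32.58 and keeps 200 − 32.58 = 167.42.

32.58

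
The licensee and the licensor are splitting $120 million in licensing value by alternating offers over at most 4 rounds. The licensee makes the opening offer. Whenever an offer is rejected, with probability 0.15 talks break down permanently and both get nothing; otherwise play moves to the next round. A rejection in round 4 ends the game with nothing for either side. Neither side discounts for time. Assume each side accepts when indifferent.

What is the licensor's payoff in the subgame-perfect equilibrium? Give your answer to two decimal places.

Round 4 (the licensor proposes): the licensee will accept anything ≥ 0, so the licensor offers 0 and keeps 120.
Round 3 (the licensee proposes): rejecting gives the licensor an expected 0.85 × 120 = 102; the licensee offers that and keeps 18.
Round 2 (the licensor proposes): rejecting gives the licensee an expected 0.85 × 18 = 15.3. The licensor offers 15.3 and keeps 120 − 15.3 = 104.7.
Round 1 (the licensee proposes): rejecting gives the licensor an expected 0.85 × 104.7 = 88.995. The licensee offers 88.995 and keeps 120 − 88.995 = 31.005.

89.00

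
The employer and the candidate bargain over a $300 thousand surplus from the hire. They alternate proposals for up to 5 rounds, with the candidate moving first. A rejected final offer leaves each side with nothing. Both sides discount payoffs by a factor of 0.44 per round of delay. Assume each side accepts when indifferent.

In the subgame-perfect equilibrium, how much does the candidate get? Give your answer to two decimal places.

By backward induction:
Round 5 (the candidate proposes): rejection yields 0 for the employer; the candidate offers 0 and keeps 300.
Round 4 (the employer proposes): the candidate can get 300 next round, worth 0.44 × 300 = 132 now, so the employer offers 132, keeping 168.
Round 3 (the candidate proposes): the employer can get 168 next round, worth 0.44 × 168 = 73.92 now. The candidate offers 73.92 and keeps 300 − 73.92 = 226.08.
Round 2 (the employer proposes): the candidate can get 226.08 next round, worth 0.44 × 226.08 = 99.4752 now, so the employer offers 99.4752, keeping 200.5248.
Round 1 (the candidate proposes): the employer can get 200.5248 next round, worth 0.44 × 200.5248 = 88.230912 now, so the candidate offers 88.230912, keeping 211.769088.

211.77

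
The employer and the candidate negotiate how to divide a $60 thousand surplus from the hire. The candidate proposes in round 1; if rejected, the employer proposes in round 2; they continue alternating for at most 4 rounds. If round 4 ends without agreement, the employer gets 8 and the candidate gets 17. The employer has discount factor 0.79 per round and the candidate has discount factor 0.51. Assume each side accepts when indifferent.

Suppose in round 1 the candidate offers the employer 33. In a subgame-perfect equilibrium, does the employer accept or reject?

Reject

Round 4 (the employer proposes): the candidate gets 17 if talks fail, so the employer offers 17 and keeps 43.
Round 3 (the candidate proposes): the employer can get 43 next round, worth 0.79 × 43 = 33.97 now, so the candidate offers 33.97, keeping 26.03.
Round 2 (the employer proposes): the candidate can get 26.03 next round, worth 0.51 × 26.03 = 13.2753 now, so the employer offers 13.2753, keeping 46.7247.
So by rejecting in round 1, the employer gets 46.7247 next round, worth 0.79 × 46.7247 = 36.912513 now.
Offer 33 < 36.912513, so the employer rejects.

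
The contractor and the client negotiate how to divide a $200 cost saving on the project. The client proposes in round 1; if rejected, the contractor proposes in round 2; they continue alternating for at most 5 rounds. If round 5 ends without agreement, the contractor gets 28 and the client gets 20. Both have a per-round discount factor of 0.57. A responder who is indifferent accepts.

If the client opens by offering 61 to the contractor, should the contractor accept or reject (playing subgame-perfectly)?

Reject

Round 5 (the client proposes): the contractor gets 28 if talks fail, so the client offers 28 and keeps 172.
Round 4 (the contractor proposes): the client can get 172 next round, worth 0.57 × 172 = 98.04 now, so the contractor offers 98.04, keeping 101.96.
Round 3 (the client proposes): the contractor can get 101.96 next round, worth 0.57 × 101.96 = 58.1172 now; the client offers that and keeps 141.8828.
Round 2 (the contractor proposes): the client can get 141.8828 next round, worth 0.57 × 141.8828 = 80.873196 now, so the contractor offers 80.873196, keeping 119.126804.
So by rejecting in round 1, the contractor gets 119.126804 next round, worth 0.57 × 119.126804 = 67.90227828 now.
Offer 61 < 67.90227828, so the contractor rejects.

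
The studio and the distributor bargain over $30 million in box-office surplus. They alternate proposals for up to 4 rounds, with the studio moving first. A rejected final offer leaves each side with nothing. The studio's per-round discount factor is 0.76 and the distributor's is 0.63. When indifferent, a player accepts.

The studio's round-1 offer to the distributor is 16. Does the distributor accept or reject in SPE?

Accept

Round 4 (the distributor proposes): rejection yields 0 for the studio; the distributor offers 0 and keeps 30.
Round 3 (the studio proposes): the distributor can get 30 next round, worth 0.63 × 30 = 18.9 now; the studio offers that and keeps 11.1.
Round 2 (the distributor proposes): the studio can get 11.1 next round, worth 0.76 × 11.1 = 8.436 now. The distributor offers 8.436 and keeps 30 − 8.436 = 21.564.
So by rejecting in round 1, the distributor gets 21.564 next round, worth 0.63 × 21.564 = 13.58532 now.
Offer 16 ≥ 13.58532, so the distributor accepts.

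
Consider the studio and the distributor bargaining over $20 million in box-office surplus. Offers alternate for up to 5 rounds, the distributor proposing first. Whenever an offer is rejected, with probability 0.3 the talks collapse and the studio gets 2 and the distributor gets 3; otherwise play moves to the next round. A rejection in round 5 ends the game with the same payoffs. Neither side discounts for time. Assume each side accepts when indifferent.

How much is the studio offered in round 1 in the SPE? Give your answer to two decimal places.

Round 5 (the distributor proposes): the studio gets 2 if talks fail, so the distributor offers 2 and keeps 18.
Round 4 (the studio proposes): rejecting gives the distributor an expected 0.7 × 18 + 0.3 × 3 = 13.5, so the studio offers 13.5, keeping 6.5.
Round 3 (the distributor proposes): rejecting gives the studio an expected 0.7 × 6.5 + 0.3 × 2 = 5.15, so the distributor offers 5.15, keeping 14.85.
Round 2 (the studio proposes): rejecting gives the distributor an expected 0.7 × 14.85 + 0.3 × 3 = 11.295; the studio offers that and keeps 8.705.
Round 1 (the distributor proposes): rejecting gives the studio an expected 0.7 × 8.705 + 0.3 × 2 = 6.6935. The distributor offers 6.6935 and keeps 20 − 6.6935 = 13.3065.

6.69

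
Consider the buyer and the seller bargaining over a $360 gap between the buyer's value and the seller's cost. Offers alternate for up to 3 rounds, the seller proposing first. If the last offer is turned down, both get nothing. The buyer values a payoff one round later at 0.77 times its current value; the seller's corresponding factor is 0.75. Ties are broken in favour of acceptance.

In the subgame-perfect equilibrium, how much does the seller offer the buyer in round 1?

69.3

Work backward from the last round.
Round 3 (the seller proposes): rejection yields 0 for the buyer; the seller offers 0 and keeps 360.
Round 2 (the buyer proposes): the seller can get 360 next round, worth 0.75 × 360 = 270 now. The buyer offers 270 and keeps 360 − 270 = 90.
Round 1 (the seller proposes): the buyer can get 90 next round, worth 0.77 × 90 = 69.3 now. The seller offers 69.3 and keeps 360 − 69.3 = 290.7.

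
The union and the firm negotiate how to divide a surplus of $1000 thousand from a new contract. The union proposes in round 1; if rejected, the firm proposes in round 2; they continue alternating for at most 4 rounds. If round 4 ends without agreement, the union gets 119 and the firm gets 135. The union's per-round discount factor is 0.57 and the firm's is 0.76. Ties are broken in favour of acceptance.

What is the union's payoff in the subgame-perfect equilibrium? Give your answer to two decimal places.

383.15

Round 4 (the firm proposes): the union gets 119 if talks fail, so the firm offers 119 and keeps 881.
Round 3 (the union proposes): the firm can get 881 next round, worth 0.76 × 881 = 669.56 now. The union offers 669.56 and keeps 1000 − 669.56 = 330.44.
Round 2 (the firm proposes): the union can get 330.44 next round, worth 0.57 × 330.44 = 188.3508 now, so the firm offers 188.3508, keeping 811.6492.
Round 1 (the union proposes): the firm can get 811.6492 next round, worth 0.76 × 811.6492 = 616.853392 now; the union offers that and keeps 383.146608.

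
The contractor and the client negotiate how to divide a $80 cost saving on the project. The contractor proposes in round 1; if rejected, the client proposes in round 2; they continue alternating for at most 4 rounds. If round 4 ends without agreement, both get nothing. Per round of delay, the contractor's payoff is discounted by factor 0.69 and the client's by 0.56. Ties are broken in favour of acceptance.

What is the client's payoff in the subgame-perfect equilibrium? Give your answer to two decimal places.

Round 4 (the client proposes): rejection yields 0 for the contractor; the client offers 0 and keeps 80.
Round 3 (the contractor proposes): the client can get 80 next round, worth 0.56 × 80 = 44.8 now, so the contractor offers 44.8, keeping 35.2.
Round 2 (the client proposes): the contractor can get 35.2 next round, worth 0.69 × 35.2 = 24.288 now. The client offers 24.288 and keeps 80 − 24.288 = 55.712.
Round 1 (the contractor proposes): the client can get 55.712 next round, worth 0.56 × 55.712 = 31.19872 now. The contractor offers 31.19872 and keeps 80 − 31.19872 = 48.80128.

31.20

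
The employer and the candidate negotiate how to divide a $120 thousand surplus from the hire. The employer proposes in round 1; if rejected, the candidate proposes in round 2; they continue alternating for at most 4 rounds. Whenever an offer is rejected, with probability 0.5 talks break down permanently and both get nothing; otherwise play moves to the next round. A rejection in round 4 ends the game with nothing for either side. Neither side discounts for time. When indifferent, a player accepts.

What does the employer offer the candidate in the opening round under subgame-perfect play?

By backward induction:
Round 4 (the candidate proposes): the employer will accept anything ≥ 0, so the candidate offers 0 and keeps 120.
Round 3 (the employer proposes): rejecting gives the candidate an expected 0.5 × 120 = 60; the employer offers that and keeps 60.
Round 2 (the candidate proposes): rejecting gives the employer an expected 0.5 × 60 = 30; the candidate offers that and keeps 90.
Round 1 (the employer proposes): rejecting gives the candidate an expected 0.5 × 90 = 45; the employer offers that and keeps 75.

45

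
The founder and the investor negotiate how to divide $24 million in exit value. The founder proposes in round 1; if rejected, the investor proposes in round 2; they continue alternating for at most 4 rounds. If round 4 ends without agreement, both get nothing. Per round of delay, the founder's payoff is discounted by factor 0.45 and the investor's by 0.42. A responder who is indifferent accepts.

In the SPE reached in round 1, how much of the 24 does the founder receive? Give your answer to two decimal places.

16.55

Round 4 (the investor proposes): rejection yields 0 for the founder; the investor offers 0 and keeps 24.
Round 3 (the founder proposes): the investor can get 24 next round, worth 0.42 × 24 = 10.08 now. The founder offers 10.08 and keeps 24 − 10.08 = 13.92.
Round 2 (the investor proposes): the founder can get 13.92 next round, worth 0.45 × 13.92 = 6.264 now, so the investor offers 6.264, keeping 17.736.
Round 1 (the founder proposes): the investor can get 17.736 next round, worth 0.42 × 17.736 = 7.44912 now. The founder offers 7.44912 and keeps 24 − 7.44912 = 16.55088.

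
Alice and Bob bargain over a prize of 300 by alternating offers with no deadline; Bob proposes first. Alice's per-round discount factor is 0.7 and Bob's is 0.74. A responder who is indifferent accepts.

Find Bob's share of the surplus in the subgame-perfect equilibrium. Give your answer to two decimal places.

When Bob proposes, Alice accepts any offer worth at least 0.7 times what Alice would get by proposing next round; and vice versa.
This gives x = 300 − 0.7y and y = 300 − 0.74x, where x and y are each side's share when it proposes.
Hence (1 − 0.7·0.74)x = 300(1 − 0.7), i.e. 0.482·x = 90.
x ≈ 186.7220; Alice's share is 300 − x ≈ 113.2780.

186.72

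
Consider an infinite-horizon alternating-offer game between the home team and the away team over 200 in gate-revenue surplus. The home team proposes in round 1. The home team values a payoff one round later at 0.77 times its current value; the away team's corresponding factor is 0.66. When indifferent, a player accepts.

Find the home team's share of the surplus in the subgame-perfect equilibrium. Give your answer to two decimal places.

Let x be the home team's share when the home team proposes and y be the away team's share when the away team proposes.
The away team accepts iff offered ≥ 0.66·y, so x = 200 − 0.66y. Symmetrically y = 200 − 0.77x.
Substituting: x = 200 − 0.66(200 − 0.77x), giving x(1 − 0.77·0.66) = 200(1 − 0.66).
So x = 200 × 0.34 / 0.4918 ≈ 138.2676, and the away team receives 200 − x ≈ 61.7324.

138.27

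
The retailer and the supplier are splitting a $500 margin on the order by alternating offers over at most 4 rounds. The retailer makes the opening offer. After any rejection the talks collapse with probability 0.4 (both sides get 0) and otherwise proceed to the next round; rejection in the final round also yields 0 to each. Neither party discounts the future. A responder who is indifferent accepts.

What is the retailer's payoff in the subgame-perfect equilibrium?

Round 4 (the supplier proposes): the retailer will accept anything ≥ 0, so the supplier offers 0 and keeps 500.
Round 3 (the retailer proposes): rejecting gives the supplier an expected 0.6 × 500 = 300, so the retailer offers 300, keeping 200.
Round 2 (the supplier proposes): rejecting gives the retailer an expected 0.6 × 200 = 120; the supplier offers that and keeps 380.
Round 1 (the retailer proposes): rejecting gives the supplier an expected 0.6 × 380 = 228, so the retailer offers 228, keeping 272.

272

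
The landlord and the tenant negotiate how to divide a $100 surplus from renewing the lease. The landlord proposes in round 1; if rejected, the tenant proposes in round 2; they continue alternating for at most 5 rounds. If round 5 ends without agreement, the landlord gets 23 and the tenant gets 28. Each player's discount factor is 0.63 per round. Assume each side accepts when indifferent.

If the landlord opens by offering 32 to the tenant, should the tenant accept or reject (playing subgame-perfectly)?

Reject

Round 5 (the landlord proposes): the tenant gets 28 if talks fail, so the landlord offers 28 and keeps 72.
Round 4 (the tenant proposes): the landlord can get 72 next round, worth 0.63 × 72 = 45.36 now. The tenant offers 45.36 and keeps 100 − 45.36 = 54.64.
Round 3 (the landlord proposes): the tenant can get 54.64 next round, worth 0.63 × 54.64 = 34.4232 now, so the landlord offers 34.4232, keeping 65.5768.
Round 2 (the tenant proposes): the landlord can get 65.5768 next round, worth 0.63 × 65.5768 = 41.313384 now, so the tenant offers 41.313384, keeping 58.686616.
So by rejecting in round 1, the tenant gets 58.686616 next round, worth 0.63 × 58.686616 = 36.97256808 now.
Offer 32 < 36.97256808, so the tenant rejects.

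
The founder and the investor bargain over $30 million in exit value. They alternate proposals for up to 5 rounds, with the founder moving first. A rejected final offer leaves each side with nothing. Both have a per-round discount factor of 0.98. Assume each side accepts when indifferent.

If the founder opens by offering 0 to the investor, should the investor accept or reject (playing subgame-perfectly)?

Round 5 (the founder proposes): the investor will accept anything ≥ 0, so the founder offers 0 and keeps 30.
Round 4 (the investor proposes): the founder can get 30 next round, worth 0.98 × 30 = 29.4 now; the investor offers that and keeps 0.6.
Round 3 (the founder proposes): the investor can get 0.6 next round, worth 0.98 × 0.6 = 0.588 now; the founder offers that and keeps 29.412.
Round 2 (the investor proposes): the founder can get 29.412 next round, worth 0.98 × 29.412 = 28.82376 now, so the investor offers 28.82376, keeping 1.17624.
So by rejecting in round 1, the investor gets 1.17624 next round, worth 0.98 × 1.17624 = 1.1527152 now.
Offer 0 < 1.1527152, so the investor rejects.

Reject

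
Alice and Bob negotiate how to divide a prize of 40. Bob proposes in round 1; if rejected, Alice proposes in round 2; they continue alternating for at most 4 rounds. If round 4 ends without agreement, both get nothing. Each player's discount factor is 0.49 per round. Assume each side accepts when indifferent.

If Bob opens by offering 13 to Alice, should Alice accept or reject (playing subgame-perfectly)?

Work out Alice's continuation value if the offer is rejected.
Round 4 (Alice proposes): rejection yields 0 for Bob; Alice offers 0 and keeps 40.
Round 3 (Bob proposes): Alice can get 40 next round, worth 0.49 × 40 = 19.6 now, so Bob offers 19.6, keeping 20.4.
Round 2 (Alice proposes): Bob can get 20.4 next round, worth 0.49 × 20.4 = 9.996 now, so Alice offers 9.996, keeping 30.004.
So by rejecting in round 1, Alice gets 30.004 next round, worth 0.49 × 30.004 = 14.70196 now.
Offer 13 < 14.70196, so Alice rejects.

Reject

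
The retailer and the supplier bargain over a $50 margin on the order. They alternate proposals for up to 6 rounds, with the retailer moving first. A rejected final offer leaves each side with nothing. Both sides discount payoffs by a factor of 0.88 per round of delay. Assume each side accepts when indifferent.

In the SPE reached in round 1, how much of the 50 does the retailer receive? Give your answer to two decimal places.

14.24

Work backward from the last round.
Round 6 (the supplier proposes): rejection yields 0 for the retailer; the supplier offers 0 and keeps 50.
Round 5 (the retailer proposes): the supplier can get 50 next round, worth 0.88 × 50 = 44 now; the retailer offers that and keeps 6.
Round 4 (the supplier proposes): the retailer can get 6 next round, worth 0.88 × 6 = 5.28 now, so the supplier offers 5.28, keeping 44.72.
Round 3 (the retailer proposes): the supplier can get 44.72 next round, worth 0.88 × 44.72 = 39.3536 now. The retailer offers 39.3536 and keeps 50 − 39.3536 = 10.6464.
Round 2 (the supplier proposes): the retailer can get 10.6464 next round, worth 0.88 × 10.6464 = 9.368832 now; the supplier offers that and keeps 40.631168.
Round 1 (the retailer proposes): the supplier can get 40.631168 next round, worth 0.88 × 40.631168 = 35.75542784 now. The retailer offers 35.75542784 and keeps 50 − 35.75542784 = 14.24457216.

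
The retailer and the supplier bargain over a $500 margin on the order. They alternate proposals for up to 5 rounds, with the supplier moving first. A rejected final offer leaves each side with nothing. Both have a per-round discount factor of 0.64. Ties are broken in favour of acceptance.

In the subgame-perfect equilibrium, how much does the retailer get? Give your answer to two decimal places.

162.39

By backward induction:
Round 5 (the supplier proposes): the retailer will accept anything ≥ 0, so the supplier offers 0 and keeps 500.
Round 4 (the retailer proposes): the supplier can get 500 next round, worth 0.64 × 500 = 320 now, so the retailer offers 320, keeping 180.
Round 3 (the supplier proposes): the retailer can get 180 next round, worth 0.64 × 180 = 115.2 now, so the supplier offers 115.2, keeping 384.8.
Round 2 (the retailer proposes): the supplier can get 384.8 next round, worth 0.64 × 384.8 = 246.272 now. The retailer offers 246.272 and keeps 500 − 246.272 = 253.728.
Round 1 (the supplier proposes): the retailer can get 253.728 next round, worth 0.64 × 253.728 = 162.38592 now, so the supplier offers 162.38592, keeping 337.61408.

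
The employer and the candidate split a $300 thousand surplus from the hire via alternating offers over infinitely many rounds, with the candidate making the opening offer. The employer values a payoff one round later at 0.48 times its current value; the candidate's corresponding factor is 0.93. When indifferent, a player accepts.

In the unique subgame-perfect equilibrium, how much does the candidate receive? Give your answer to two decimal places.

When the candidate proposes, the employer accepts any offer worth at least 0.48 times what the employer would get by proposing next round; and vice versa.
This gives x = 300 − 0.48y and y = 300 − 0.93x, where x and y are each side's share when it proposes.
Hence (1 − 0.48·0.93)x = 300(1 − 0.48), i.e. 0.5536·x = 156.
x ≈ 281.7919; the employer's share is 300 − x ≈ 18.2081.

281.79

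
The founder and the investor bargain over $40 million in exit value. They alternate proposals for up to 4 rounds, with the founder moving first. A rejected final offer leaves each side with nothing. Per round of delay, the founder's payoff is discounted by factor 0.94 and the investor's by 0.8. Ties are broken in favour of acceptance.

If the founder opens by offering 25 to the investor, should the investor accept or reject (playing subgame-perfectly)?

Reject

Round 4 (the investor proposes): rejection yields 0 for the founder; the investor offers 0 and keeps 40.
Round 3 (the founder proposes): the investor can get 40 next round, worth 0.8 × 40 = 32 now; the founder offers that and keeps 8.
Round 2 (the investor proposes): the founder can get 8 next round, worth 0.94 × 8 = 7.52 now; the investor offers that and keeps 32.48.
So by rejecting in round 1, the investor gets 32.48 next round, worth 0.8 × 32.48 = 25.984 now.
Offer 25 < 25.984, so the investor rejects.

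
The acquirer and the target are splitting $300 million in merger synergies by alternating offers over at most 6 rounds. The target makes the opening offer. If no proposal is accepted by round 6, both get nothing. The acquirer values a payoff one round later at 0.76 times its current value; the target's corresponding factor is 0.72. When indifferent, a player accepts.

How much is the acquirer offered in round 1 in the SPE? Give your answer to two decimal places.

167.04

Round 6 (the acquirer proposes): the target will accept anything ≥ 0, so the acquirer offers 0 and keeps 300.
Round 5 (the target proposes): the acquirer can get 300 next round, worth 0.76 × 300 = 228 now. The target offers 228 and keeps 300 − 228 = 72.
Round 4 (the acquirer proposes): the target can get 72 next round, worth 0.72 × 72 = 51.84 now; the acquirer offers that and keeps 248.16.
Round 3 (the target proposes): the acquirer can get 248.16 next round, worth 0.76 × 248.16 = 188.6016 now, so the target offers 188.6016, keeping 111.3984.
Round 2 (the acquirer proposes): the target can get 111.3984 next round, worth 0.72 × 111.3984 = 80.206848 now, so the acquirer offers 80.206848, keeping 219.793152.
Round 1 (the target proposes): the acquirer can get 219.793152 next round, worth 0.76 × 219.793152 = 167.04279552 now, so the target offers 167.04279552, keeping 132.95720448.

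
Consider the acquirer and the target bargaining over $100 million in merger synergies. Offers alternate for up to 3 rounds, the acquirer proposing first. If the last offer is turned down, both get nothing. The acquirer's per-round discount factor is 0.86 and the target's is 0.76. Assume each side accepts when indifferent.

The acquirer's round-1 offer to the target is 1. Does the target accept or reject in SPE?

Reject

Round 3 (the acquirer proposes): the target will accept anything ≥ 0, so the acquirer offers 0 and keeps 100.
Round 2 (the target proposes): the acquirer can get 100 next round, worth 0.86 × 100 = 86 now. The target offers 86 and keeps 100 − 86 = 14.
So by rejecting in round 1, the target gets 14 next round, worth 0.76 × 14 = 10.64 now.
Offer 1 < 10.64, so the target rejects.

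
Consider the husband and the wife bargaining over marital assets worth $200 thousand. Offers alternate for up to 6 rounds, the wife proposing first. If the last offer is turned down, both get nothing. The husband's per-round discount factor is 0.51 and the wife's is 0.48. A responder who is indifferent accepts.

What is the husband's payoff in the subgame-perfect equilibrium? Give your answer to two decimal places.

Round 6 (the husband proposes): the wife will accept anything ≥ 0, so the husband offers 0 and keeps 200.
Round 5 (the wife proposes): the husband can get 200 next round, worth 0.51 × 200 = 102 now; the wife offers that and keeps 98.
Round 4 (the husband proposes): the wife can get 98 next round, worth 0.48 × 98 = 47.04 now, so the husband offers 47.04, keeping 152.96.
Round 3 (the wife proposes): the husband can get 152.96 next round, worth 0.51 × 152.96 = 78.0096 now; the wife offers that and keeps 121.9904.
Round 2 (the husband proposes): the wife can get 121.9904 next round, worth 0.48 × 121.9904 = 58.555392 now; the husband offers that and keeps 141.444608.
Round 1 (the wife proposes): the husband can get 141.444608 next round, worth 0.51 × 141.444608 = 72.13675008 now, so the wife offers 72.13675008, keeping 127.86324992.

72.14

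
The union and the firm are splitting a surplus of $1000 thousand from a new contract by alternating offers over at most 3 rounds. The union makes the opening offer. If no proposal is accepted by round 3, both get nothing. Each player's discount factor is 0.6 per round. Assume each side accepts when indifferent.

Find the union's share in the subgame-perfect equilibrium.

Round 3 (the union proposes): the firm will accept anything ≥ 0, so the union offers 0 and keeps 1000.
Round 2 (the firm proposes): the union can get 1000 next round, worth 0.6 × 1000 = 600 now, so the firm offers 600, keeping 400.
Round 1 (the union proposes): the firm can get 400 next round, worth 0.6 × 400 = 240 now, so the union offers 240, keeping 760.

760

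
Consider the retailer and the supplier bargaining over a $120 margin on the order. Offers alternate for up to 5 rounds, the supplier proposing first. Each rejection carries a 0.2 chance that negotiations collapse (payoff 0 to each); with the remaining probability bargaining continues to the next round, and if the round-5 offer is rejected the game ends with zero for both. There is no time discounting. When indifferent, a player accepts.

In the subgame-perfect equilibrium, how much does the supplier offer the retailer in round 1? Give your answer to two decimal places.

31.49

Round 5 (the supplier proposes): the retailer will accept anything ≥ 0, so the supplier offers 0 and keeps 120.
Round 4 (the retailer proposes): rejecting gives the supplier an expected 0.8 × 120 = 96. The retailer offers 96 and keeps 120 − 96 = 24.
Round 3 (the supplier proposes): rejecting gives the retailer an expected 0.8 × 24 = 19.2, so the supplier offers 19.2, keeping 100.8.
Round 2 (the retailer proposes): rejecting gives the supplier an expected 0.8 × 100.8 = 80.64; the retailer offers that and keeps 39.36.
Round 1 (the supplier proposes): rejecting gives the retailer an expected 0.8 × 39.36 = 31.488; the supplier offers that and keeps 88.512.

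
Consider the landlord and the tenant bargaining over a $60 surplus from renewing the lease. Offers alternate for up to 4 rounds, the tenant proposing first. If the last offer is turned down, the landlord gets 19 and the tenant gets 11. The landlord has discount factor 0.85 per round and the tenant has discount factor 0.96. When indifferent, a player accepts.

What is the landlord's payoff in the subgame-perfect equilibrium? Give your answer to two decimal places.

Round 4 (the landlord proposes): the tenant gets 11 if talks fail, so the landlord offers 11 and keeps 49.
Round 3 (the tenant proposes): the landlord can get 49 next round, worth 0.85 × 49 = 41.65 now; the tenant offers that and keeps 18.35.
Round 2 (the landlord proposes): the tenant can get 18.35 next round, worth 0.96 × 18.35 = 17.616 now. The landlord offers 17.616 and keeps 60 − 17.616 = 42.384.
Round 1 (the tenant proposes): the landlord can get 42.384 next round, worth 0.85 × 42.384 = 36.0264 now. The tenant offers 36.0264 and keeps 60 − 36.0264 = 23.9736.

36.03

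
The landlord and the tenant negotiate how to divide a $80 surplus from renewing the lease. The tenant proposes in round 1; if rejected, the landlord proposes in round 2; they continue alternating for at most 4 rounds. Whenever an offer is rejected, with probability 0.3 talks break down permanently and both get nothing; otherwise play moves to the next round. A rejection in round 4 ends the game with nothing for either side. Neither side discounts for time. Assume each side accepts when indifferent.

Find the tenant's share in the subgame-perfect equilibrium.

35.76

Round 4 (the landlord proposes): the tenant will accept anything ≥ 0, so the landlord offers 0 and keeps 80.
Round 3 (the tenant proposes): rejecting gives the landlord an expected 0.7 × 80 = 56. The tenant offers 56 and keeps 80 − 56 = 24.
Round 2 (the landlord proposes): rejecting gives the tenant an expected 0.7 × 24 = 16.8. The landlord offers 16.8 and keeps 80 − 16.8 = 63.2.
Round 1 (the tenant proposes): rejecting gives the landlord an expected 0.7 × 63.2 = 44.24; the tenant offers that and keeps 35.76.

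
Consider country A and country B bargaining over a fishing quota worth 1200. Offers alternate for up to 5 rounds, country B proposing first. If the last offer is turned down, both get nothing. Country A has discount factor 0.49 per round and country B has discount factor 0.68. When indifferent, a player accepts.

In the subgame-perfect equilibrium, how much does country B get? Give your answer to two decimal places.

Solve by backward induction from round 5.
Round 5 (country B proposes): country A will accept anything ≥ 0, so country B offers 0 and keeps 1200.
Round 4 (country A proposes): country B can get 1200 next round, worth 0.68 × 1200 = 816 now; country A offers that and keeps 384.
Round 3 (country B proposes): country A can get 384 next round, worth 0.49 × 384 = 188.16 now. Country B offers 188.16 and keeps 1200 − 188.16 = 1011.84.
Round 2 (country A proposes): country B can get 1011.84 next round, worth 0.68 × 1011.84 = 688.0512 now, so country A offers 688.0512, keeping 511.9488.
Round 1 (country B proposes): country A can get 511.9488 next round, worth 0.49 × 511.9488 = 250.854912 now; country B offers that and keeps 949.145088.

949.15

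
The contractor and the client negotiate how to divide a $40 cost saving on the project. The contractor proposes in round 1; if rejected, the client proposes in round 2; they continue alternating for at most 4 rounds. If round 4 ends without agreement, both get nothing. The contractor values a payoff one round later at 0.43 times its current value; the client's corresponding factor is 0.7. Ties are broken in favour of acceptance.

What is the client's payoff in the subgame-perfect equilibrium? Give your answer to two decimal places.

Solve by backward induction from round 4.
Round 4 (the client proposes): rejection yields 0 for the contractor; the client offers 0 and keeps 40.
Round 3 (the contractor proposes): the client can get 40 next round, worth 0.7 × 40 = 28 now, so the contractor offers 28, keeping 12.
Round 2 (the client proposes): the contractor can get 12 next round, worth 0.43 × 12 = 5.16 now, so the client offers 5.16, keeping 34.84.
Round 1 (the contractor proposes): the client can get 34.84 next round, worth 0.7 × 34.84 = 24.388 now, so the contractor offers 24.388, keeping 15.612.

24.39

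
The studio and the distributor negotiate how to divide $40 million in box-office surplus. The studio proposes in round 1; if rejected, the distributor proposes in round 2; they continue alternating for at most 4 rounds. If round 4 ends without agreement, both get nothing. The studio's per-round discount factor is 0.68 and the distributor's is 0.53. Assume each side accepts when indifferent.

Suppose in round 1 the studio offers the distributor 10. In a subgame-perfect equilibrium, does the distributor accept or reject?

Reject

Round 4 (the distributor proposes): the studio will accept anything ≥ 0, so the distributor offers 0 and keeps 40.
Round 3 (the studio proposes): the distributor can get 40 next round, worth 0.53 × 40 = 21.2 now, so the studio offers 21.2, keeping 18.8.
Round 2 (the distributor proposes): the studio can get 18.8 next round, worth 0.68 × 18.8 = 12.784 now; the distributor offers that and keeps 27.216.
So by rejecting in round 1, the distributor gets 27.216 next round, worth 0.53 × 27.216 = 14.42448 now.
Offer 10 < 14.42448, so the distributor rejects.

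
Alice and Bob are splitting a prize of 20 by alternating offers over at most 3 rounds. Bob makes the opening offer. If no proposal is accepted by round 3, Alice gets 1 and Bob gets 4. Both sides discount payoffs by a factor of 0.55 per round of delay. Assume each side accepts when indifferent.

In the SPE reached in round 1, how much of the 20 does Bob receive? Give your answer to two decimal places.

14.75

Round 3 (Bob proposes): Alice gets 1 if talks fail, so Bob offers 1 and keeps 19.
Round 2 (Alice proposes): Bob can get 19 next round, worth 0.55 × 19 = 10.45 now; Alice offers that and keeps 9.55.
Round 1 (Bob proposes): Alice can get 9.55 next round, worth 0.55 × 9.55 = 5.2525 now, so Bob offers 5.2525, keeping 14.7475.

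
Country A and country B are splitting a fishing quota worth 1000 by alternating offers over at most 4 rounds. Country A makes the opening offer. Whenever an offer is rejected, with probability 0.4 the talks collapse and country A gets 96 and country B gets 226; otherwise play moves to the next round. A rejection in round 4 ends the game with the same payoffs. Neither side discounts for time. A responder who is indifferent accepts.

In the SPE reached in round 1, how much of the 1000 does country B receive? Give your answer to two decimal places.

535.17

Round 4 (country B proposes): country A gets 96 if talks fail, so country B offers 96 and keeps 904.
Round 3 (country A proposes): rejecting gives country B an expected 0.6 × 904 + 0.4 × 226 = 632.8, so country A offers 632.8, keeping 367.2.
Round 2 (country B proposes): rejecting gives country A an expected 0.6 × 367.2 + 0.4 × 96 = 258.72; country B offers that and keeps 741.28.
Round 1 (country A proposes): rejecting gives country B an expected 0.6 × 741.28 + 0.4 × 226 = 535.168. Country A offers 535.168 and keeps 1000 − 535.168 = 464.832.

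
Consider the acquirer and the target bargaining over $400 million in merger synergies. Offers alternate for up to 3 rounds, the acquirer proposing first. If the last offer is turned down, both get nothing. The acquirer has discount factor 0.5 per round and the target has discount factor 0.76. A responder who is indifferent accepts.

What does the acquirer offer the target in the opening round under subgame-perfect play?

152

Round 3 (the acquirer proposes): the target will accept anything ≥ 0, so the acquirer offers 0 and keeps 400.
Round 2 (the target proposes): the acquirer can get 400 next round, worth 0.5 × 400 = 200 now, so the target offers 200, keeping 200.
Round 1 (the acquirer proposes): the target can get 200 next round, worth 0.76 × 200 = 152 now; the acquirer offers that and keeps 248.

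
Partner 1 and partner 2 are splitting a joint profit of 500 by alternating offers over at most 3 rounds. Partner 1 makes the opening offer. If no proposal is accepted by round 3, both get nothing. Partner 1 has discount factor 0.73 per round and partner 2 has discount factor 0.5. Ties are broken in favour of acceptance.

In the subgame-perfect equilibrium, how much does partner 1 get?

432.5

Round 3 (partner 1 proposes): partner 2 will accept anything ≥ 0, so partner 1 offers 0 and keeps 500.
Round 2 (partner 2 proposes): partner 1 can get 500 next round, worth 0.73 × 500 = 365 now, so partner 2 offers 365, keeping 135.
Round 1 (partner 1 proposes): partner 2 can get 135 next round, worth 0.5 × 135 = 67.5 now; partner 1 offers that and keeps 432.5.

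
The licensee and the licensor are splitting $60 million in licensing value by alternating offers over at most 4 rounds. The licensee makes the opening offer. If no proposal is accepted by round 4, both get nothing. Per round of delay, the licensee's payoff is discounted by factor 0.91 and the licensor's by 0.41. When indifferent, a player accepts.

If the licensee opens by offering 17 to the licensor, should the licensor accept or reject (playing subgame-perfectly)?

Round 4 (the licensor proposes): rejection yields 0 for the licensee; the licensor offers 0 and keeps 60.
Round 3 (the licensee proposes): the licensor can get 60 next round, worth 0.41 × 60 = 24.6 now. The licensee offers 24.6 and keeps 60 − 24.6 = 35.4.
Round 2 (the licensor proposes): the licensee can get 35.4 next round, worth 0.91 × 35.4 = 32.214 now. The licensor offers 32.214 and keeps 60 − 32.214 = 27.786.
So by rejecting in round 1, the licensor gets 27.786 next round, worth 0.41 × 27.786 = 11.39226 now.
Offer 17 ≥ 11.39226, so the licensor accepts.

Accept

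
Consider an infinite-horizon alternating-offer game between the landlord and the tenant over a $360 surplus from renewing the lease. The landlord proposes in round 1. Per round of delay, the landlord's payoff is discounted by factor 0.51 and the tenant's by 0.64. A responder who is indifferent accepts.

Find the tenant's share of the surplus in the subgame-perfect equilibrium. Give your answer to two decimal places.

167.60

When the landlord proposes, the tenant accepts any offer worth at least 0.64 times what the tenant would get by proposing next round; and vice versa.
This gives x = 360 − 0.64y and y = 360 − 0.51x, where x and y are each side's share when it proposes.
Hence (1 − 0.64·0.51)x = 360(1 − 0.64), i.e. 0.6736·x = 129.6.
x ≈ 192.3990; the tenant's share is 360 − x ≈ 167.6010.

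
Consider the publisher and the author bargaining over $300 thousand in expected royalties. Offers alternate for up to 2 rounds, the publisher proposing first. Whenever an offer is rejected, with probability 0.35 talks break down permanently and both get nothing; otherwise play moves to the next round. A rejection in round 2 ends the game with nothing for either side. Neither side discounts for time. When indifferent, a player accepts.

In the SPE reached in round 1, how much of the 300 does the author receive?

Round 2 (the author proposes): rejection yields 0 for the publisher; the author offers 0 and keeps 300.
Round 1 (the publisher proposes): rejecting gives the author an expected 0.65 × 300 = 195; the publisher offers that and keeps 105.

195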